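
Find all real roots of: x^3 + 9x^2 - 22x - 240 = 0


Let p(x) = x^3 + 9x^2 - 22x - 240. By the rational root theorem (leading coefficient 1), any rational root is an integer divisor of 240: try ±1, ±2, ... in turn.
Test x = 1: value = -252 ≠ 0.
Test x = -1: value = -210 ≠ 0.
Test x = 2: value = -240 ≠ 0.
Test x = -2: value = -168 ≠ 0.
Test x = 3: value = -198 ≠ 0.
Test x = -3: value = -120 ≠ 0.
Test x = 4: value = -120 ≠ 0.
Test x = -4: value = -72 ≠ 0.
Test x = 5: value = 0 ✓, so (x - 5) is a factor.
Synthetic division by (x - 5): bring down 1; 1(5) + 9 = 14; 14(5) - 22 = 48; 48(5) - 240 = 0 → quotient x^2 + 14x + 48, remainder 0.
Solve the quadratic x^2 + 14x + 48 = 0: discriminant = 14^2 - 4(1)(48) = 196 - 192 = 4.
sqrt(4) = 2, so x = (-14 ± 2)/2: x = -6 or x = -8.

x = -8, x = -6, x = 5


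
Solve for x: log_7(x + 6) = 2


Convert to exponential form: x + 6 = 7^2 = 49
x = 49 - 6 = 43
Check: log_7(43 + 6) = log_7(49) = log_7(49) = 2 ✓

x = 43


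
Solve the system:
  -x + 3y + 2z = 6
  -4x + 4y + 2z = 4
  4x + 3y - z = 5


Using Cramer's rule. Expand each determinant along the first row.
D  = (-1)*[4*(-1) - 2*3] - 3*[(-4)*(-1) - 2*4] + 2*[(-4)*3 - 4*4]
  = (-1)*(-10) - 3*(-4) + 2*(-28) = -34
Dx = 6*[4*(-1) - 2*3] - 3*[4*(-1) - 2*5] + 2*[4*3 - 4*5]
  = 6*(-10) - 3*(-14) + 2*(-8) = -34
Dy = (-1)*[4*(-1) - 2*5] - 6*[(-4)*(-1) - 2*4] + 2*[(-4)*5 - 4*4]
  = (-1)*(-14) - 6*(-4) + 2*(-36) = -34
Dz = (-1)*[4*5 - 4*3] - 3*[(-4)*5 - 4*4] + 6*[(-4)*3 - 4*4]
  = (-1)*(8) - 3*(-36) + 6*(-28) = -68
x = Dx/D = -34/-34 = 1, y = Dy/D = -34/-34 = 1, z = Dz/D = -68/-34 = 2
Check eq1: (-1)(1) + (3)(1) + (2)(2) = 6 = 6 ✓
Check eq2: (-4)(1) + (4)(1) + (2)(2) = 4 = 4 ✓
Check eq3: (4)(1) + (3)(1) + (-1)(2) = 5 = 5 ✓

x = 1, y = 1, z = 2


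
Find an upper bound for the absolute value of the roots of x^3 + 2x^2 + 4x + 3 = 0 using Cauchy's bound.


Cauchy's bound: all roots r satisfy |r| <= 1 + max(|a_i/a_n|) for i = 0,...,n-1
where a_n is the leading coefficient.

Coefficients: [1, 2, 4, 3]
Leading coefficient a_n = 1
Ratios |a_i/a_n|: 2, 4, 3
Maximum ratio: 4
Cauchy's bound: |r| <= 1 + 4 = 5

Upper bound = 5


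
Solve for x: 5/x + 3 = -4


Subtract 3 from both sides: 5/x = -7
Multiply both sides by x: 5 = -7 * x
Divide by -7: x = -5/7

x = -5/7


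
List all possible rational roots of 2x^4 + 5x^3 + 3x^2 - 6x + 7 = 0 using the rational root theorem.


Rational root theorem: possible roots are ±p/q where:
  p divides the constant term (7): p ∈ {1, 7}
  q divides the leading coefficient (2): q ∈ {1, 2}

All possible rational roots: -7, -7/2, -1, -1/2, 1/2, 1, 7/2, 7

-7, -7/2, -1, -1/2, 1/2, 1, 7/2, 7


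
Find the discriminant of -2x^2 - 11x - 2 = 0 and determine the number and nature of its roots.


For ax^2 + bx + c = 0, discriminant D = b^2 - 4ac
Here a = -2, b = -11, c = -2
D = (-11)^2 - 4(-2)(-2) = 121 - 16 = 105

D = 105 > 0 but not a perfect square
The equation has 2 distinct real irrational roots.

Discriminant = 105, 2 distinct real irrational roots


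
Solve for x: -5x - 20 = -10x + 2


Starting with: -5x - 20 = -10x + 2
Move all x terms to left: (-5 + 10)x = 2 + 20
Simplify: 5x = 22
Divide both sides by 5: x = 22/5

x = 22/5


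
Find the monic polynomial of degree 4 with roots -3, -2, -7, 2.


A monic polynomial with roots -3, -2, -7, 2 is:
p(x) = (x + 3)(x + 2)(x + 7)(x - 2)
After multiplying by (x + 3): x + 3
After multiplying by (x + 2): x^2 + 5x + 6
After multiplying by (x + 7): x^3 + 12x^2 + 41x + 42
After multiplying by (x - 2): x^4 + 10x^3 + 17x^2 - 40x - 84

x^4 + 10x^3 + 17x^2 - 40x - 84


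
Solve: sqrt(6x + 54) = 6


Square both sides: 6x + 54 = 6^2 = 36
6x = 36 - 54 = -18
x = -3
Check: sqrt(6*(-3) + 54) = sqrt(36) = 6 ✓

x = -3


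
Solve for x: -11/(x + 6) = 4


Multiply both sides by (x + 6): -11 = 4(x + 6)
Distribute: -11 = 4x + 24
4x = -11 - 24 = -35
x = -35/4

x = -35/4


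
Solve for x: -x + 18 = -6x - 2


Starting with: -x + 18 = -6x - 2
Move all x terms to left: (-1 + 6)x = -2 - 18
Simplify: 5x = -20
Divide both sides by 5: x = -4

x = -4


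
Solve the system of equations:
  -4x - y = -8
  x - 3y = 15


Using Cramer's rule:
Determinant D = (-4)(-3) - (1)(-1) = 12 + 1 = 13
Dx = (-8)(-3) - (15)(-1) = 24 + 15 = 39
Dy = (-4)(15) - (1)(-8) = -60 + 8 = -52
x = Dx/D = 39/13 = 3
y = Dy/D = -52/13 = -4

x = 3, y = -4


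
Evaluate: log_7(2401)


We need the exponent such that 7^? = 2401
7^4 = 2401
Therefore log_7(2401) = 4

4


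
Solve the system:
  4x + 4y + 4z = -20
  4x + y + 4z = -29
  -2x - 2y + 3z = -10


Using Cramer's rule. Expand each determinant along the first row.
D  = 4*[1*3 - 4*(-2)] - 4*[4*3 - 4*(-2)] + 4*[4*(-2) - 1*(-2)]
  = 4*(11) - 4*(20) + 4*(-6) = -60
Dx = (-20)*[1*3 - 4*(-2)] - 4*[(-29)*3 - 4*(-10)] + 4*[(-29)*(-2) - 1*(-10)]
  = (-20)*(11) - 4*(-47) + 4*(68) = 240
Dy = 4*[(-29)*3 - 4*(-10)] - (-20)*[4*3 - 4*(-2)] + 4*[4*(-10) - (-29)*(-2)]
  = 4*(-47) - (-20)*(20) + 4*(-98) = -180
Dz = 4*[1*(-10) - (-29)*(-2)] - 4*[4*(-10) - (-29)*(-2)] + (-20)*[4*(-2) - 1*(-2)]
  = 4*(-68) - 4*(-98) + (-20)*(-6) = 240
x = Dx/D = 240/-60 = -4, y = Dy/D = -180/-60 = 3, z = Dz/D = 240/-60 = -4
Check eq1: (4)(-4) + (4)(3) + (4)(-4) = -20 = -20 ✓
Check eq2: (4)(-4) + (1)(3) + (4)(-4) = -29 = -29 ✓
Check eq3: (-2)(-4) + (-2)(3) + (3)(-4) = -10 = -10 ✓

x = -4, y = 3, z = -4


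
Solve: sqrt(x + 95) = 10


Square both sides: x + 95 = 10^2 = 100
x = 100 - 95 = 5
x = 5
Check: sqrt(1*5 + 95) = sqrt(100) = 10 ✓

x = 5


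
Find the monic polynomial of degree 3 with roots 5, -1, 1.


A monic polynomial with roots 5, -1, 1 is:
p(x) = (x - 5)(x + 1)(x - 1)
After multiplying by (x - 5): x - 5
After multiplying by (x + 1): x^2 - 4x - 5
After multiplying by (x - 1): x^3 - 5x^2 - x + 5

x^3 - 5x^2 - x + 5


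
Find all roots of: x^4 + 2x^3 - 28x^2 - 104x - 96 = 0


Let p(x) = x^4 + 2x^3 - 28x^2 - 104x - 96. By the rational root theorem (leading coefficient 1), any rational root is an integer divisor of 96: try ±1, ±2, ... in turn.
Test x = 1: value = -225 ≠ 0.
Test x = -1: value = -21 ≠ 0.
Test x = 2: value = -384 ≠ 0.
Test x = -2: value = 0 ✓, so (x + 2) is a factor.
Synthetic division by (x + 2): bring down 1; 1(-2) + 2 = 0; 0(-2) - 28 = -28; (-28)(-2) - 104 = -48; (-48)(-2) - 96 = 0 → quotient x^3 - 28x - 48, remainder 0.
Continue with the quotient x^3 - 28x - 48 (candidates must divide 48; re-test x = -2 first in case it repeats).
Test x = -2: value = 0 ✓, so (x + 2) is a factor.
Synthetic division by (x + 2): bring down 1; 1(-2) + 0 = -2; (-2)(-2) - 28 = -24; (-24)(-2) - 48 = 0 → quotient x^2 - 2x - 24, remainder 0.
Solve the quadratic x^2 - 2x - 24 = 0: discriminant = (-2)^2 - 4(1)(-24) = 4 + 96 = 100.
sqrt(100) = 10, so x = (2 ± 10)/2: x = 6 or x = -4.
Collecting all roots found:

x = -4, x = -2 (multiplicity 2), x = 6


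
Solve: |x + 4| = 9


An absolute value equation |expr| = 9 gives two cases:
Case 1: x + 4 = 9
  x = 5, so x = 5
Case 2: x + 4 = -9
  x = -13, so x = -13

x = -13, x = 5


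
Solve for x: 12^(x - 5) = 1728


Express both sides with the same base.
1728 = 12^3
Since the bases match, equate exponents: x - 5 = 3
So x = 3 - (-5) = 8

x = 8


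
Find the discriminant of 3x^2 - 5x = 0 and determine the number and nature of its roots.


For ax^2 + bx + c = 0, discriminant D = b^2 - 4ac
Here a = 3, b = -5, c = 0
D = (-5)^2 - 4(3)(0) = 25 - 0 = 25

D = 25 > 0 and is a perfect square (sqrt = 5)
The equation has 2 distinct real rational roots.

Discriminant = 25, 2 distinct real rational roots


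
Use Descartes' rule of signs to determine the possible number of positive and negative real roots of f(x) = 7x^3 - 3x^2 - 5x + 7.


Descartes' rule of signs:

For positive roots, count sign changes in f(x) = 7x^3 - 3x^2 - 5x + 7:
Signs of coefficients: +, -, -, +
Number of sign changes: 2
Possible positive real roots: 2, 0

For negative roots, examine f(-x) = -7x^3 - 3x^2 + 5x + 7:
Signs of coefficients: -, -, +, +
Number of sign changes: 1
Possible negative real roots: 1

Positive roots: 2 or 0; Negative roots: 1


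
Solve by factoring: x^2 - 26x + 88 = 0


We need two numbers that multiply to 88 and add to -26.
Those numbers are -4 and -22 (since (-4) * (-22) = 88 and (-4) + (-22) = -26).
So x^2 - 26x + 88 = (x - 4)(x - 22) = 0
Setting each factor to zero: x = 4 or x = 22

x = 4, x = 22


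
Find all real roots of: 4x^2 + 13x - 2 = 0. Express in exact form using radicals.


Using the quadratic formula: x = (-b ± sqrt(b^2 - 4ac)) / (2a)
Here a = 4, b = 13, c = -2
Discriminant = b^2 - 4ac = 13^2 - 4(4)(-2) = 169 + 32 = 201
Since discriminant = 201 > 0, there are two real roots.
x = (-13 ± sqrt(201)) / 8
Numerically: x ≈ 0.1472 or x ≈ -3.3972

x = (-13 + sqrt(201)) / 8 or x = (-13 - sqrt(201)) / 8


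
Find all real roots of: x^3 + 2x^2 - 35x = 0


The constant term is 0, so x = 0 is a root. Factor out x:
  x(x^2 + 2x - 35) = 0
Solve the quadratic x^2 + 2x - 35 = 0: discriminant = 2^2 - 4(1)(-35) = 4 + 140 = 144.
sqrt(144) = 12, so x = (-2 ± 12)/2: x = 5 or x = -7.

x = -7, x = 0, x = 5


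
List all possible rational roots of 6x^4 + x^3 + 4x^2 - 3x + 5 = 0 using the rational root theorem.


Rational root theorem: possible roots are ±p/q where:
  p divides the constant term (5): p ∈ {1, 5}
  q divides the leading coefficient (6): q ∈ {1, 2, 3, 6}

All possible rational roots: -5, -5/2, -5/3, -1, -5/6, -1/2, -1/3, -1/6, 1/6, 1/3, 1/2, 5/6, 1, 5/3, 5/2, 5

-5, -5/2, -5/3, -1, -5/6, -1/2, -1/3, -1/6, 1/6, 1/3, 1/2, 5/6, 1, 5/3, 5/2, 5


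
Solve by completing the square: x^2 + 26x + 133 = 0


Start: x^2 + 26x + 133 = 0
Move constant: x^2 + 26x = -133
Half of 26 is 13, squared is 169
Add 169 to both sides: x^2 + 26x + 169 = 36
(x + 13)^2 = 36
x + 13 = ±6
x = -13 + 6 = -7 or x = -13 - 6 = -19

x = -19, x = -7


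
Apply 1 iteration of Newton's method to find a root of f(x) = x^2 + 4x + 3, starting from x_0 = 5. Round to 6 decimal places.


Newton's method: x_(n+1) = x_n - f(x_n)/f'(x_n)
f(x) = x^2 + 4x + 3
f'(x) = 2x + 4

Iteration 1:
  f(5.000000) = 48.000000
  f'(5.000000) = 14.000000
  x_1 = 5.000000 - (48.000000)/(14.000000) = 1.571429

x_1 = 1.571429


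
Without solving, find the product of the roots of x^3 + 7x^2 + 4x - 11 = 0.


By Vieta's formulas for x^3 + bx^2 + cx + d = 0:
  r1 + r2 + r3 = -b/a = -7
  r1*r2 + r1*r3 + r2*r3 = c/a = 4
  r1*r2*r3 = -d/a = 11


Product = 11


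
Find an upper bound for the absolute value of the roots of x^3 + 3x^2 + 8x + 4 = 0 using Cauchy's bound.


Cauchy's bound: all roots r satisfy |r| <= 1 + max(|a_i/a_n|) for i = 0,...,n-1
where a_n is the leading coefficient.

Coefficients: [1, 3, 8, 4]
Leading coefficient a_n = 1
Ratios |a_i/a_n|: 3, 8, 4
Maximum ratio: 8
Cauchy's bound: |r| <= 1 + 8 = 9

Upper bound = 9


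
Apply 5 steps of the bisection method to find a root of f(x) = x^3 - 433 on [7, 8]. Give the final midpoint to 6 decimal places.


f(x) = x^3 - 433
f(7) = -90 < 0
f(8) = 79 > 0

Step 1: midpoint = (7.000000 + 8.000000)/2 = 7.500000
  f(7.500000) = -11.125000
  f(mid) < 0, so root is in [7.500000, 8.000000]

Step 2: midpoint = (7.500000 + 8.000000)/2 = 7.750000
  f(7.750000) = 32.484375
  f(mid) > 0, so root is in [7.500000, 7.750000]

Step 3: midpoint = (7.500000 + 7.750000)/2 = 7.625000
  f(7.625000) = 10.322266
  f(mid) > 0, so root is in [7.500000, 7.625000]

Step 4: midpoint = (7.500000 + 7.625000)/2 = 7.562500
  f(7.562500) = -0.489990
  f(mid) < 0, so root is in [7.562500, 7.625000]

Step 5: midpoint = (7.562500 + 7.625000)/2 = 7.593750
  f(7.593750) = 4.893890
  f(mid) > 0, so root is in [7.562500, 7.593750]

midpoint = 7.593750


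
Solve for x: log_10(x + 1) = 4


Convert to exponential form: x + 1 = 10^4 = 10000
x = 10000 - 1 = 9999
Check: log_10(9999 + 1) = log_10(10000) = log_10(10000) = 4 ✓

x = 9999


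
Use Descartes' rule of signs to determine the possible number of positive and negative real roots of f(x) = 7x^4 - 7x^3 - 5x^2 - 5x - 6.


Descartes' rule of signs:

For positive roots, count sign changes in f(x) = 7x^4 - 7x^3 - 5x^2 - 5x - 6:
Signs of coefficients: +, -, -, -, -
Number of sign changes: 1
Possible positive real roots: 1

For negative roots, examine f(-x) = 7x^4 + 7x^3 - 5x^2 + 5x - 6:
Signs of coefficients: +, +, -, +, -
Number of sign changes: 3
Possible negative real roots: 3, 1

Positive roots: 1; Negative roots: 3 or 1


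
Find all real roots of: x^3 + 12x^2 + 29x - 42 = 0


Let p(x) = x^3 + 12x^2 + 29x - 42. By the rational root theorem (leading coefficient 1), any rational root is an integer divisor of 42: try ±1, ±2, ... in turn.
Test x = 1: value = 0 ✓, so (x - 1) is a factor.
Synthetic division by (x - 1): bring down 1; 1(1) + 12 = 13; 13(1) + 29 = 42; 42(1) - 42 = 0 → quotient x^2 + 13x + 42, remainder 0.
Solve the quadratic x^2 + 13x + 42 = 0: discriminant = 13^2 - 4(1)(42) = 169 - 168 = 1.
sqrt(1) = 1, so x = (-13 ± 1)/2: x = -6 or x = -7.

x = -7, x = -6, x = 1


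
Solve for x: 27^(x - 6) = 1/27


Express both sides with the same base.
1/27 = 27^(-1)
Since the bases match, equate exponents: x - 6 = -1
So x = -1 - (-6) = 5

x = 5


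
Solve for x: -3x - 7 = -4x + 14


Starting with: -3x - 7 = -4x + 14
Move all x terms to left: (-3 + 4)x = 14 + 7
Simplify: x = 21
Divide both sides by 1: x = 21

x = 21


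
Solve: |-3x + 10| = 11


An absolute value equation |expr| = 11 gives two cases:
Case 1: -3x + 10 = 11
  -3x = 1, so x = -1/3
Case 2: -3x + 10 = -11
  -3x = -21, so x = 7

x = -1/3, x = 7


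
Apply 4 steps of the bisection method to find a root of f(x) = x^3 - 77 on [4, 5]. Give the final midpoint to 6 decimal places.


f(x) = x^3 - 77
f(4) = -13 < 0
f(5) = 48 > 0

Step 1: midpoint = (4.000000 + 5.000000)/2 = 4.500000
  f(4.500000) = 14.125000
  f(mid) > 0, so root is in [4.000000, 4.500000]

Step 2: midpoint = (4.000000 + 4.500000)/2 = 4.250000
  f(4.250000) = -0.234375
  f(mid) < 0, so root is in [4.250000, 4.500000]

Step 3: midpoint = (4.250000 + 4.500000)/2 = 4.375000
  f(4.375000) = 6.740234
  f(mid) > 0, so root is in [4.250000, 4.375000]

Step 4: midpoint = (4.250000 + 4.375000)/2 = 4.312500
  f(4.312500) = 3.202393
  f(mid) > 0, so root is in [4.250000, 4.312500]

midpoint = 4.312500


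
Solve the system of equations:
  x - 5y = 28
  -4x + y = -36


Using Cramer's rule:
Determinant D = (1)(1) - (-4)(-5) = 1 - 20 = -19
Dx = (28)(1) - (-36)(-5) = 28 - 180 = -152
Dy = (1)(-36) - (-4)(28) = -36 + 112 = 76
x = Dx/D = -152/-19 = 8
y = Dy/D = 76/-19 = -4

x = 8, y = -4


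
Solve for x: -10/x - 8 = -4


Subtract -8 from both sides: -10/x = 4
Multiply both sides by x: -10 = 4 * x
Divide by 4: x = -5/2

x = -5/2


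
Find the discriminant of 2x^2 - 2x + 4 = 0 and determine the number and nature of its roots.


For ax^2 + bx + c = 0, discriminant D = b^2 - 4ac
Here a = 2, b = -2, c = 4
D = (-2)^2 - 4(2)(4) = 4 - 32 = -28

D = -28 < 0
The equation has no real roots (2 complex conjugate roots).

Discriminant = -28, no real roots (2 complex conjugate roots)


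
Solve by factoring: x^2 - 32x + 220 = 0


We need two numbers that multiply to 220 and add to -32.
Those numbers are -10 and -22 (since (-10) * (-22) = 220 and (-10) + (-22) = -32).
So x^2 - 32x + 220 = (x - 10)(x - 22) = 0
Setting each factor to zero: x = 10 or x = 22

x = 10, x = 22


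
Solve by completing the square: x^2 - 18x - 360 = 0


Start: x^2 - 18x - 360 = 0
Move constant: x^2 - 18x = 360
Half of -18 is -9, squared is 81
Add 81 to both sides: x^2 - 18x + 81 = 441
(x - 9)^2 = 441
x - 9 = ±21
x = 9 + 21 = 30 or x = 9 - 21 = -12

x = -12, x = 30


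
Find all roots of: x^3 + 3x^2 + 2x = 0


The constant term is 0, so x = 0 is a root. Factor out x:
  x^2 + 3x + 2 = 0
Solve the quadratic x^2 + 3x + 2 = 0: discriminant = 3^2 - 4(1)(2) = 9 - 8 = 1.
sqrt(1) = 1, so x = (-3 ± 1)/2: x = -1 or x = -2.
Collecting all roots found:

x = -2, x = -1, x = 0


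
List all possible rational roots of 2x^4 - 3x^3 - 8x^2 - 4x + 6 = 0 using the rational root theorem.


Rational root theorem: possible roots are ±p/q where:
  p divides the constant term (6): p ∈ {1, 2, 3, 6}
  q divides the leading coefficient (2): q ∈ {1, 2}

All possible rational roots: -6, -3, -2, -3/2, -1, -1/2, 1/2, 1, 3/2, 2, 3, 6

-6, -3, -2, -3/2, -1, -1/2, 1/2, 1, 3/2, 2, 3, 6


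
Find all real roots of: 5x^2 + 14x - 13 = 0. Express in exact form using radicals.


Using the quadratic formula: x = (-b ± sqrt(b^2 - 4ac)) / (2a)
Here a = 5, b = 14, c = -13
Discriminant = b^2 - 4ac = 14^2 - 4(5)(-13) = 196 + 260 = 456
Since discriminant = 456 > 0, there are two real roots.
x = (-14 ± 2*sqrt(114)) / 10
Simplifying: x = (-7 ± sqrt(114)) / 5
Numerically: x ≈ 0.7354 or x ≈ -3.5354

x = (-7 + sqrt(114)) / 5 or x = (-7 - sqrt(114)) / 5


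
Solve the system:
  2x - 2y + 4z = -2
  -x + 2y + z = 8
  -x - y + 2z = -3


Using Cramer's rule. Expand each determinant along the first row.
D  = 2*[2*2 - 1*(-1)] - (-2)*[(-1)*2 - 1*(-1)] + 4*[(-1)*(-1) - 2*(-1)]
  = 2*(5) - (-2)*(-1) + 4*(3) = 20
Dx = (-2)*[2*2 - 1*(-1)] - (-2)*[8*2 - 1*(-3)] + 4*[8*(-1) - 2*(-3)]
  = (-2)*(5) - (-2)*(19) + 4*(-2) = 20
Dy = 2*[8*2 - 1*(-3)] - (-2)*[(-1)*2 - 1*(-1)] + 4*[(-1)*(-3) - 8*(-1)]
  = 2*(19) - (-2)*(-1) + 4*(11) = 80
Dz = 2*[2*(-3) - 8*(-1)] - (-2)*[(-1)*(-3) - 8*(-1)] + (-2)*[(-1)*(-1) - 2*(-1)]
  = 2*(2) - (-2)*(11) + (-2)*(3) = 20
x = Dx/D = 20/20 = 1, y = Dy/D = 80/20 = 4, z = Dz/D = 20/20 = 1
Check eq1: (2)(1) + (-2)(4) + (4)(1) = -2 = -2 ✓
Check eq2: (-1)(1) + (2)(4) + (1)(1) = 8 = 8 ✓
Check eq3: (-1)(1) + (-1)(4) + (2)(1) = -3 = -3 ✓

x = 1, y = 4, z = 1


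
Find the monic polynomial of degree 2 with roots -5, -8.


A monic polynomial with roots -5, -8 is:
p(x) = (x + 5)(x + 8)
After multiplying by (x + 5): x + 5
After multiplying by (x + 8): x^2 + 13x + 40

x^2 + 13x + 40


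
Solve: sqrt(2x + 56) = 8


Square both sides: 2x + 56 = 8^2 = 64
2x = 64 - 56 = 8
x = 4
Check: sqrt(2*4 + 56) = sqrt(64) = 8 ✓

x = 4


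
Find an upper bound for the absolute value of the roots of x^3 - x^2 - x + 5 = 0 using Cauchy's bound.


Cauchy's bound: all roots r satisfy |r| <= 1 + max(|a_i/a_n|) for i = 0,...,n-1
where a_n is the leading coefficient.

Coefficients: [1, -1, -1, 5]
Leading coefficient a_n = 1
Ratios |a_i/a_n|: 1, 1, 5
Maximum ratio: 5
Cauchy's bound: |r| <= 1 + 5 = 6

Upper bound = 6


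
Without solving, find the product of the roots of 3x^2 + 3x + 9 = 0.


By Vieta's formulas for ax^2 + bx + c = 0:
  Sum of roots = -b/a
  Product of roots = c/a

Here a = 3, b = 3, c = 9
Sum = -(3)/3 = -1
Product = 9/3 = 3

Product = 3


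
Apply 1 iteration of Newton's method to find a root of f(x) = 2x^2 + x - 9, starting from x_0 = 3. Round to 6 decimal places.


Newton's method: x_(n+1) = x_n - f(x_n)/f'(x_n)
f(x) = 2x^2 + x - 9
f'(x) = 4x + 1

Iteration 1:
  f(3.000000) = 12.000000
  f'(3.000000) = 13.000000
  x_1 = 3.000000 - (12.000000)/(13.000000) = 2.076923

x_1 = 2.076923


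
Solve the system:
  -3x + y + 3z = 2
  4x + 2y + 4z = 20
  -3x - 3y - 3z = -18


Using Cramer's rule. Expand each determinant along the first row.
D  = (-3)*[2*(-3) - 4*(-3)] - 1*[4*(-3) - 4*(-3)] + 3*[4*(-3) - 2*(-3)]
  = (-3)*(6) - 1*(0) + 3*(-6) = -36
Dx = 2*[2*(-3) - 4*(-3)] - 1*[20*(-3) - 4*(-18)] + 3*[20*(-3) - 2*(-18)]
  = 2*(6) - 1*(12) + 3*(-24) = -72
Dy = (-3)*[20*(-3) - 4*(-18)] - 2*[4*(-3) - 4*(-3)] + 3*[4*(-18) - 20*(-3)]
  = (-3)*(12) - 2*(0) + 3*(-12) = -72
Dz = (-3)*[2*(-18) - 20*(-3)] - 1*[4*(-18) - 20*(-3)] + 2*[4*(-3) - 2*(-3)]
  = (-3)*(24) - 1*(-12) + 2*(-6) = -72
x = Dx/D = -72/-36 = 2, y = Dy/D = -72/-36 = 2, z = Dz/D = -72/-36 = 2
Check eq1: (-3)(2) + (1)(2) + (3)(2) = 2 = 2 ✓
Check eq2: (4)(2) + (2)(2) + (4)(2) = 20 = 20 ✓
Check eq3: (-3)(2) + (-3)(2) + (-3)(2) = -18 = -18 ✓

x = 2, y = 2, z = 2


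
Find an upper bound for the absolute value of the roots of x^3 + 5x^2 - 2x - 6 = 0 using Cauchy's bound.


Cauchy's bound: all roots r satisfy |r| <= 1 + max(|a_i/a_n|) for i = 0,...,n-1
where a_n is the leading coefficient.

Coefficients: [1, 5, -2, -6]
Leading coefficient a_n = 1
Ratios |a_i/a_n|: 5, 2, 6
Maximum ratio: 6
Cauchy's bound: |r| <= 1 + 6 = 7

Upper bound = 7


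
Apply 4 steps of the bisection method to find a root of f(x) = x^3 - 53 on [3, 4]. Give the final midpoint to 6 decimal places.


f(x) = x^3 - 53
f(3) = -26 < 0
f(4) = 11 > 0

Step 1: midpoint = (3.000000 + 4.000000)/2 = 3.500000
  f(3.500000) = -10.125000
  f(mid) < 0, so root is in [3.500000, 4.000000]

Step 2: midpoint = (3.500000 + 4.000000)/2 = 3.750000
  f(3.750000) = -0.265625
  f(mid) < 0, so root is in [3.750000, 4.000000]

Step 3: midpoint = (3.750000 + 4.000000)/2 = 3.875000
  f(3.875000) = 5.185547
  f(mid) > 0, so root is in [3.750000, 3.875000]

Step 4: midpoint = (3.750000 + 3.875000)/2 = 3.812500
  f(3.812500) = 2.415283
  f(mid) > 0, so root is in [3.750000, 3.812500]

midpoint = 3.812500


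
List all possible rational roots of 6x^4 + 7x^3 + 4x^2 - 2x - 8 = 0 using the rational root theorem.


Rational root theorem: possible roots are ±p/q where:
  p divides the constant term (-8): p ∈ {1, 2, 4, 8}
  q divides the leading coefficient (6): q ∈ {1, 2, 3, 6}

All possible rational roots: -8, -4, -8/3, -2, -4/3, -1, -2/3, -1/2, -1/3, -1/6, 1/6, 1/3, 1/2, 2/3, 1, 4/3, 2, 8/3, 4, 8

-8, -4, -8/3, -2, -4/3, -1, -2/3, -1/2, -1/3, -1/6, 1/6, 1/3, 1/2, 2/3, 1, 4/3, 2, 8/3, 4, 8


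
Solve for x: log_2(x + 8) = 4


Convert to exponential form: x + 8 = 2^4 = 16
x = 16 - 8 = 8
Check: log_2(8 + 8) = log_2(16) = log_2(16) = 4 ✓

x = 8


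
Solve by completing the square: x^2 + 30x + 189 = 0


Start: x^2 + 30x + 189 = 0
Move constant: x^2 + 30x = -189
Half of 30 is 15, squared is 225
Add 225 to both sides: x^2 + 30x + 225 = 36
(x + 15)^2 = 36
x + 15 = ±6
x = -15 + 6 = -9 or x = -15 - 6 = -21

x = -21, x = -9


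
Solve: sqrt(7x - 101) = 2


Square both sides: 7x - 101 = 2^2 = 4
7x = 4 + 101 = 105
x = 15
Check: sqrt(7*15 - 101) = sqrt(4) = 2 ✓

x = 15


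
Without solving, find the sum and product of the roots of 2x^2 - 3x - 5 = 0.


By Vieta's formulas for ax^2 + bx + c = 0:
  Sum of roots = -b/a
  Product of roots = c/a

Here a = 2, b = -3, c = -5
Sum = -(-3)/2 = 3/2
Product = -5/2 = -5/2

Sum = 3/2, Product = -5/2


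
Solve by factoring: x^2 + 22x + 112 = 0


We need two numbers that multiply to 112 and add to 22.
Those numbers are 8 and 14 (since 8 * 14 = 112 and 8 + 14 = 22).
So x^2 + 22x + 112 = (x + 8)(x + 14) = 0
Setting each factor to zero: x = -8 or x = -14

x = -14, x = -8


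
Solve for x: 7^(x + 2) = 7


Express both sides with the same base.
7 = 7^1
Since the bases match, equate exponents: x + 2 = 1
So x = 1 - (2) = -1

x = -1


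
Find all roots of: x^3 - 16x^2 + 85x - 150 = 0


Let p(x) = x^3 - 16x^2 + 85x - 150. By the rational root theorem (leading coefficient 1), any rational root is an integer divisor of 150: try ±1, ±2, ... in turn.
Test x = 1: value = -80 ≠ 0.
Test x = -1: value = -252 ≠ 0.
Test x = 2: value = -36 ≠ 0.
Test x = -2: value = -392 ≠ 0.
Test x = 3: value = -12 ≠ 0.
Test x = -3: value = -576 ≠ 0.
Test x = 5: value = 0 ✓, so (x - 5) is a factor.
Synthetic division by (x - 5): bring down 1; 1(5) - 16 = -11; (-11)(5) + 85 = 30; 30(5) - 150 = 0 → quotient x^2 - 11x + 30, remainder 0.
Solve the quadratic x^2 - 11x + 30 = 0: discriminant = (-11)^2 - 4(1)(30) = 121 - 120 = 1.
sqrt(1) = 1, so x = (11 ± 1)/2: x = 6 or x = 5.
Collecting all roots found:

x = 5 (multiplicity 2), x = 6


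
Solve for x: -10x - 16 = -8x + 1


Starting with: -10x - 16 = -8x + 1
Move all x terms to left: (-10 + 8)x = 1 + 16
Simplify: -2x = 17
Divide both sides by -2: x = -17/2

x = -17/2


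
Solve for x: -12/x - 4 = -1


Subtract -4 from both sides: -12/x = 3
Multiply both sides by x: -12 = 3 * x
Divide by 3: x = -4

x = -4


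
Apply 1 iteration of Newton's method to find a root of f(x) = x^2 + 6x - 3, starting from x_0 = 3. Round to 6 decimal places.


Newton's method: x_(n+1) = x_n - f(x_n)/f'(x_n)
f(x) = x^2 + 6x - 3
f'(x) = 2x + 6

Iteration 1:
  f(3.000000) = 24.000000
  f'(3.000000) = 12.000000
  x_1 = 3.000000 - (24.000000)/(12.000000) = 1.000000

x_1 = 1.000000


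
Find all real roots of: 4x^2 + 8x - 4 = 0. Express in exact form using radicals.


Using the quadratic formula: x = (-b ± sqrt(b^2 - 4ac)) / (2a)
Here a = 4, b = 8, c = -4
Discriminant = b^2 - 4ac = 8^2 - 4(4)(-4) = 64 + 64 = 128
Since discriminant = 128 > 0, there are two real roots.
x = (-8 ± 8*sqrt(2)) / 8
Simplifying: x = -1 ± sqrt(2)
Numerically: x ≈ 0.4142 or x ≈ -2.4142

x = -1 + sqrt(2) or x = -1 - sqrt(2)


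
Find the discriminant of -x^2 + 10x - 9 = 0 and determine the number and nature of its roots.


For ax^2 + bx + c = 0, discriminant D = b^2 - 4ac
Here a = -1, b = 10, c = -9
D = (10)^2 - 4(-1)(-9) = 100 - 36 = 64

D = 64 > 0 and is a perfect square (sqrt = 8)
The equation has 2 distinct real rational roots.

Discriminant = 64, 2 distinct real rational roots


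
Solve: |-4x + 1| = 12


An absolute value equation |expr| = 12 gives two cases:
Case 1: -4x + 1 = 12
  -4x = 11, so x = -11/4
Case 2: -4x + 1 = -12
  -4x = -13, so x = 13/4

x = -11/4, x = 13/4


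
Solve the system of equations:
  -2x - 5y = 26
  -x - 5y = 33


Using Cramer's rule:
Determinant D = (-2)(-5) - (-1)(-5) = 10 - 5 = 5
Dx = (26)(-5) - (33)(-5) = -130 + 165 = 35
Dy = (-2)(33) - (-1)(26) = -66 + 26 = -40
x = Dx/D = 35/5 = 7
y = Dy/D = -40/5 = -8

x = 7, y = -8


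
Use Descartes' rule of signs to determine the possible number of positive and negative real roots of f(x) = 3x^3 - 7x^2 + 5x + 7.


Descartes' rule of signs:

For positive roots, count sign changes in f(x) = 3x^3 - 7x^2 + 5x + 7:
Signs of coefficients: +, -, +, +
Number of sign changes: 2
Possible positive real roots: 2, 0

For negative roots, examine f(-x) = -3x^3 - 7x^2 - 5x + 7:
Signs of coefficients: -, -, -, +
Number of sign changes: 1
Possible negative real roots: 1

Positive roots: 2 or 0; Negative roots: 1


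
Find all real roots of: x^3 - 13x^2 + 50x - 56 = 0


Let p(x) = x^3 - 13x^2 + 50x - 56. By the rational root theorem (leading coefficient 1), any rational root is an integer divisor of 56: try ±1, ±2, ... in turn.
Test x = 1: value = -18 ≠ 0.
Test x = -1: value = -120 ≠ 0.
Test x = 2: value = 0 ✓, so (x - 2) is a factor.
Synthetic division by (x - 2): bring down 1; 1(2) - 13 = -11; (-11)(2) + 50 = 28; 28(2) - 56 = 0 → quotient x^2 - 11x + 28, remainder 0.
Solve the quadratic x^2 - 11x + 28 = 0: discriminant = (-11)^2 - 4(1)(28) = 121 - 112 = 9.
sqrt(9) = 3, so x = (11 ± 3)/2: x = 7 or x = 4.

x = 2, x = 4, x = 7


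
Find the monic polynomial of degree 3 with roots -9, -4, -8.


A monic polynomial with roots -9, -4, -8 is:
p(x) = (x + 9)(x + 4)(x + 8)
After multiplying by (x + 9): x + 9
After multiplying by (x + 4): x^2 + 13x + 36
After multiplying by (x + 8): x^3 + 21x^2 + 140x + 288

x^3 + 21x^2 + 140x + 288


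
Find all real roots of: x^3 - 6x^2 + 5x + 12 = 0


Let p(x) = x^3 - 6x^2 + 5x + 12. By the rational root theorem (leading coefficient 1), any rational root is an integer divisor of 12: try ±1, ±2, ... in turn.
Test x = 1: value = 12 ≠ 0.
Test x = -1: value = 0 ✓, so (x + 1) is a factor.
Synthetic division by (x + 1): bring down 1; 1(-1) - 6 = -7; (-7)(-1) + 5 = 12; 12(-1) + 12 = 0 → quotient x^2 - 7x + 12, remainder 0.
Solve the quadratic x^2 - 7x + 12 = 0: discriminant = (-7)^2 - 4(1)(12) = 49 - 48 = 1.
sqrt(1) = 1, so x = (7 ± 1)/2: x = 4 or x = 3.

x = -1, x = 3, x = 4


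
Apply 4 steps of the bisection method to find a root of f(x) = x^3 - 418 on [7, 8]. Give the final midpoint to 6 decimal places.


f(x) = x^3 - 418
f(7) = -75 < 0
f(8) = 94 > 0

Step 1: midpoint = (7.000000 + 8.000000)/2 = 7.500000
  f(7.500000) = 3.875000
  f(mid) > 0, so root is in [7.000000, 7.500000]

Step 2: midpoint = (7.000000 + 7.500000)/2 = 7.250000
  f(7.250000) = -36.921875
  f(mid) < 0, so root is in [7.250000, 7.500000]

Step 3: midpoint = (7.250000 + 7.500000)/2 = 7.375000
  f(7.375000) = -16.869141
  f(mid) < 0, so root is in [7.375000, 7.500000]

Step 4: midpoint = (7.375000 + 7.500000)/2 = 7.437500
  f(7.437500) = -6.584229
  f(mid) < 0, so root is in [7.437500, 7.500000]

midpoint = 7.437500


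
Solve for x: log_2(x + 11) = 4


Convert to exponential form: x + 11 = 2^4 = 16
x = 16 - 11 = 5
Check: log_2(5 + 11) = log_2(16) = log_2(16) = 4 ✓

x = 5


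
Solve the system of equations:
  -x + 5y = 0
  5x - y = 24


Using Cramer's rule:
Determinant D = (-1)(-1) - (5)(5) = 1 - 25 = -24
Dx = (0)(-1) - (24)(5) = 0 - 120 = -120
Dy = (-1)(24) - (5)(0) = -24 - 0 = -24
x = Dx/D = -120/-24 = 5
y = Dy/D = -24/-24 = 1

x = 5, y = 1


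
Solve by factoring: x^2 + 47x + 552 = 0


We need two numbers that multiply to 552 and add to 47.
Those numbers are 24 and 23 (since 24 * 23 = 552 and 24 + 23 = 47).
So x^2 + 47x + 552 = (x + 24)(x + 23) = 0
Setting each factor to zero: x = -24 or x = -23

x = -24, x = -23


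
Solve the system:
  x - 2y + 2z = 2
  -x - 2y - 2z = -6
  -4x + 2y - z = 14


Using Cramer's rule. Expand each determinant along the first row.
D  = 1*[(-2)*(-1) - (-2)*2] - (-2)*[(-1)*(-1) - (-2)*(-4)] + 2*[(-1)*2 - (-2)*(-4)]
  = 1*(6) - (-2)*(-7) + 2*(-10) = -28
Dx = 2*[(-2)*(-1) - (-2)*2] - (-2)*[(-6)*(-1) - (-2)*14] + 2*[(-6)*2 - (-2)*14]
  = 2*(6) - (-2)*(34) + 2*(16) = 112
Dy = 1*[(-6)*(-1) - (-2)*14] - 2*[(-1)*(-1) - (-2)*(-4)] + 2*[(-1)*14 - (-6)*(-4)]
  = 1*(34) - 2*(-7) + 2*(-38) = -28
Dz = 1*[(-2)*14 - (-6)*2] - (-2)*[(-1)*14 - (-6)*(-4)] + 2*[(-1)*2 - (-2)*(-4)]
  = 1*(-16) - (-2)*(-38) + 2*(-10) = -112
x = Dx/D = 112/-28 = -4, y = Dy/D = -28/-28 = 1, z = Dz/D = -112/-28 = 4
Check eq1: (1)(-4) + (-2)(1) + (2)(4) = 2 = 2 ✓
Check eq2: (-1)(-4) + (-2)(1) + (-2)(4) = -6 = -6 ✓
Check eq3: (-4)(-4) + (2)(1) + (-1)(4) = 14 = 14 ✓

x = -4, y = 1, z = 4


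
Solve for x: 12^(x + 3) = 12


Express both sides with the same base.
12 = 12^1
Since the bases match, equate exponents: x + 3 = 1
So x = 1 - (3) = -2

x = -2


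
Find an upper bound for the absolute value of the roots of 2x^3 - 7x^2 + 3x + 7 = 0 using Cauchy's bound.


Cauchy's bound: all roots r satisfy |r| <= 1 + max(|a_i/a_n|) for i = 0,...,n-1
where a_n is the leading coefficient.

Coefficients: [2, -7, 3, 7]
Leading coefficient a_n = 2
Ratios |a_i/a_n|: 7/2, 3/2, 7/2
Maximum ratio: 7/2
Cauchy's bound: |r| <= 1 + 7/2 = 9/2

Upper bound = 9/2


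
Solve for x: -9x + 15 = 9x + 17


Starting with: -9x + 15 = 9x + 17
Move all x terms to left: (-9 - 9)x = 17 - 15
Simplify: -18x = 2
Divide both sides by -18: x = -1/9

x = -1/9


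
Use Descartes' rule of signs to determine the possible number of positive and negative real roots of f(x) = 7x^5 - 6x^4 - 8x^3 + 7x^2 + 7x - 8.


Descartes' rule of signs:

For positive roots, count sign changes in f(x) = 7x^5 - 6x^4 - 8x^3 + 7x^2 + 7x - 8:
Signs of coefficients: +, -, -, +, +, -
Number of sign changes: 3
Possible positive real roots: 3, 1

For negative roots, examine f(-x) = -7x^5 - 6x^4 + 8x^3 + 7x^2 - 7x - 8:
Signs of coefficients: -, -, +, +, -, -
Number of sign changes: 2
Possible negative real roots: 2, 0

Positive roots: 3 or 1; Negative roots: 2 or 0


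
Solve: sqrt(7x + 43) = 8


Square both sides: 7x + 43 = 8^2 = 64
7x = 64 - 43 = 21
x = 3
Check: sqrt(7*3 + 43) = sqrt(64) = 8 ✓

x = 3


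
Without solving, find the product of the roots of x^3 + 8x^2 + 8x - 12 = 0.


By Vieta's formulas for x^3 + bx^2 + cx + d = 0:
  r1 + r2 + r3 = -b/a = -8
  r1*r2 + r1*r3 + r2*r3 = c/a = 8
  r1*r2*r3 = -d/a = 12


Product = 12


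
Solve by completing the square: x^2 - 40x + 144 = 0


Start: x^2 - 40x + 144 = 0
Move constant: x^2 - 40x = -144
Half of -40 is -20, squared is 400
Add 400 to both sides: x^2 - 40x + 400 = 256
(x - 20)^2 = 256
x - 20 = ±16
x = 20 + 16 = 36 or x = 20 - 16 = 4

x = 4, x = 36


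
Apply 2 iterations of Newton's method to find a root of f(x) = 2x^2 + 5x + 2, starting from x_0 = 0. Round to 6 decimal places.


Newton's method: x_(n+1) = x_n - f(x_n)/f'(x_n)
f(x) = 2x^2 + 5x + 2
f'(x) = 4x + 5

Iteration 1:
  f(0.000000) = 2.000000
  f'(0.000000) = 5.000000
  x_1 = 0.000000 - (2.000000)/(5.000000) = -0.400000

Iteration 2:
  f(-0.400000) = 0.320000
  f'(-0.400000) = 3.400000
  x_2 = -0.400000 - (0.320000)/(3.400000) = -0.494118

x_2 = -0.494118


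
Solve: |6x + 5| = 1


An absolute value equation |expr| = 1 gives two cases:
Case 1: 6x + 5 = 1
  6x = -4, so x = -2/3
Case 2: 6x + 5 = -1
  6x = -6, so x = -1

x = -1, x = -2/3


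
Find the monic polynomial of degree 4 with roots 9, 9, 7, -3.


A monic polynomial with roots 9, 9, 7, -3 is:
p(x) = (x - 9)(x - 9)(x - 7)(x + 3)
After multiplying by (x - 9): x - 9
After multiplying by (x - 9): x^2 - 18x + 81
After multiplying by (x - 7): x^3 - 25x^2 + 207x - 567
After multiplying by (x + 3): x^4 - 22x^3 + 132x^2 + 54x - 1701

x^4 - 22x^3 + 132x^2 + 54x - 1701


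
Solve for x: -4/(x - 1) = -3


Multiply both sides by (x - 1): -4 = -3(x - 1)
Distribute: -4 = -3x + 3
-3x = -4 - 3 = -7
x = 7/3

x = 7/3


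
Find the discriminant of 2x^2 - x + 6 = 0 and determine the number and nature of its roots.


For ax^2 + bx + c = 0, discriminant D = b^2 - 4ac
Here a = 2, b = -1, c = 6
D = (-1)^2 - 4(2)(6) = 1 - 48 = -47

D = -47 < 0
The equation has no real roots (2 complex conjugate roots).

Discriminant = -47, no real roots (2 complex conjugate roots)


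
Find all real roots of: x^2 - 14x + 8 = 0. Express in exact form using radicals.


Using the quadratic formula: x = (-b ± sqrt(b^2 - 4ac)) / (2a)
Here a = 1, b = -14, c = 8
Discriminant = b^2 - 4ac = (-14)^2 - 4(1)(8) = 196 - 32 = 164
Since discriminant = 164 > 0, there are two real roots.
x = (14 ± 2*sqrt(41)) / 2
Simplifying: x = 7 ± sqrt(41)
Numerically: x ≈ 13.4031 or x ≈ 0.5969

x = 7 + sqrt(41) or x = 7 - sqrt(41)


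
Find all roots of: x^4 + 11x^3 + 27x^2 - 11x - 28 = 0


Let p(x) = x^4 + 11x^3 + 27x^2 - 11x - 28. By the rational root theorem (leading coefficient 1), any rational root is an integer divisor of 28: try ±1, ±2, ... in turn.
Test x = 1: value = 0 ✓, so (x - 1) is a factor.
Synthetic division by (x - 1): bring down 1; 1(1) + 11 = 12; 12(1) + 27 = 39; 39(1) - 11 = 28; 28(1) - 28 = 0 → quotient x^3 + 12x^2 + 39x + 28, remainder 0.
Continue with the quotient x^3 + 12x^2 + 39x + 28 (candidates must divide 28; re-test x = 1 first in case it repeats).
Test x = 1: value = 80 ≠ 0.
Test x = -1: value = 0 ✓, so (x + 1) is a factor.
Synthetic division by (x + 1): bring down 1; 1(-1) + 12 = 11; 11(-1) + 39 = 28; 28(-1) + 28 = 0 → quotient x^2 + 11x + 28, remainder 0.
Solve the quadratic x^2 + 11x + 28 = 0: discriminant = 11^2 - 4(1)(28) = 121 - 112 = 9.
sqrt(9) = 3, so x = (-11 ± 3)/2: x = -4 or x = -7.
Collecting all roots found:

x = -7, x = -4, x = -1, x = 1


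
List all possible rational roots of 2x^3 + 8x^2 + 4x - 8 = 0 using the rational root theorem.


Rational root theorem: possible roots are ±p/q where:
  p divides the constant term (-8): p ∈ {1, 2, 4, 8}
  q divides the leading coefficient (2): q ∈ {1, 2}

All possible rational roots: -8, -4, -2, -1, -1/2, 1/2, 1, 2, 4, 8

-8, -4, -2, -1, -1/2, 1/2, 1, 2, 4, 8


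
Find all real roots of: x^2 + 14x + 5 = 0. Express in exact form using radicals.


Using the quadratic formula: x = (-b ± sqrt(b^2 - 4ac)) / (2a)
Here a = 1, b = 14, c = 5
Discriminant = b^2 - 4ac = 14^2 - 4(1)(5) = 196 - 20 = 176
Since discriminant = 176 > 0, there are two real roots.
x = (-14 ± 4*sqrt(11)) / 2
Simplifying: x = -7 ± 2*sqrt(11)
Numerically: x ≈ -0.3668 or x ≈ -13.6332

x = -7 + 2*sqrt(11) or x = -7 - 2*sqrt(11)


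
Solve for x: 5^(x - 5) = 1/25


Express both sides with the same base.
1/25 = 5^(-2)
Since the bases match, equate exponents: x - 5 = -2
So x = -2 - (-5) = 3

x = 3


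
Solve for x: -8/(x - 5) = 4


Multiply both sides by (x - 5): -8 = 4(x - 5)
Distribute: -8 = 4x - 20
4x = -8 + 20 = 12
x = 3

x = 3


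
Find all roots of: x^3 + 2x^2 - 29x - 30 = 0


Let p(x) = x^3 + 2x^2 - 29x - 30. By the rational root theorem (leading coefficient 1), any rational root is an integer divisor of 30: try ±1, ±2, ... in turn.
Test x = 1: value = -56 ≠ 0.
Test x = -1: value = 0 ✓, so (x + 1) is a factor.
Synthetic division by (x + 1): bring down 1; 1(-1) + 2 = 1; 1(-1) - 29 = -30; (-30)(-1) - 30 = 0 → quotient x^2 + x - 30, remainder 0.
Solve the quadratic x^2 + x - 30 = 0: discriminant = 1^2 - 4(1)(-30) = 1 + 120 = 121.
sqrt(121) = 11, so x = (-1 ± 11)/2: x = 5 or x = -6.
Collecting all roots found:

x = -6, x = -1, x = 5


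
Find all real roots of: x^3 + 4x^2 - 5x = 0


The constant term is 0, so x = 0 is a root. Factor out x:
  x(x^2 + 4x - 5) = 0
Solve the quadratic x^2 + 4x - 5 = 0: discriminant = 4^2 - 4(1)(-5) = 16 + 20 = 36.
sqrt(36) = 6, so x = (-4 ± 6)/2: x = 1 or x = -5.

x = -5, x = 0, x = 1


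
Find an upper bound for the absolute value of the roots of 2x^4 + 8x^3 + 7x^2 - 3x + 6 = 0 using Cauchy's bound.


Cauchy's bound: all roots r satisfy |r| <= 1 + max(|a_i/a_n|) for i = 0,...,n-1
where a_n is the leading coefficient.

Coefficients: [2, 8, 7, -3, 6]
Leading coefficient a_n = 2
Ratios |a_i/a_n|: 4, 7/2, 3/2, 3
Maximum ratio: 4
Cauchy's bound: |r| <= 1 + 4 = 5

Upper bound = 5


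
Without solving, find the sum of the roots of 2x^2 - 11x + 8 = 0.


By Vieta's formulas for ax^2 + bx + c = 0:
  Sum of roots = -b/a
  Product of roots = c/a

Here a = 2, b = -11, c = 8
Sum = -(-11)/2 = 11/2
Product = 8/2 = 4

Sum = 11/2


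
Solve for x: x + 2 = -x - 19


Starting with: x + 2 = -x - 19
Move all x terms to left: (1 + 1)x = -19 - 2
Simplify: 2x = -21
Divide both sides by 2: x = -21/2

x = -21/2


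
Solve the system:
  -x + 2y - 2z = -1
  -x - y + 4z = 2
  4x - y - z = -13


Using Cramer's rule. Expand each determinant along the first row.
D  = (-1)*[(-1)*(-1) - 4*(-1)] - 2*[(-1)*(-1) - 4*4] + (-2)*[(-1)*(-1) - (-1)*4]
  = (-1)*(5) - 2*(-15) + (-2)*(5) = 15
Dx = (-1)*[(-1)*(-1) - 4*(-1)] - 2*[2*(-1) - 4*(-13)] + (-2)*[2*(-1) - (-1)*(-13)]
  = (-1)*(5) - 2*(50) + (-2)*(-15) = -75
Dy = (-1)*[2*(-1) - 4*(-13)] - (-1)*[(-1)*(-1) - 4*4] + (-2)*[(-1)*(-13) - 2*4]
  = (-1)*(50) - (-1)*(-15) + (-2)*(5) = -75
Dz = (-1)*[(-1)*(-13) - 2*(-1)] - 2*[(-1)*(-13) - 2*4] + (-1)*[(-1)*(-1) - (-1)*4]
  = (-1)*(15) - 2*(5) + (-1)*(5) = -30
x = Dx/D = -75/15 = -5, y = Dy/D = -75/15 = -5, z = Dz/D = -30/15 = -2
Check eq1: (-1)(-5) + (2)(-5) + (-2)(-2) = -1 = -1 ✓
Check eq2: (-1)(-5) + (-1)(-5) + (4)(-2) = 2 = 2 ✓
Check eq3: (4)(-5) + (-1)(-5) + (-1)(-2) = -13 = -13 ✓

x = -5, y = -5, z = -2


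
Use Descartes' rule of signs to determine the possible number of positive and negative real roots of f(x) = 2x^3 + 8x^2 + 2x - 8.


Descartes' rule of signs:

For positive roots, count sign changes in f(x) = 2x^3 + 8x^2 + 2x - 8:
Signs of coefficients: +, +, +, -
Number of sign changes: 1
Possible positive real roots: 1

For negative roots, examine f(-x) = -2x^3 + 8x^2 - 2x - 8:
Signs of coefficients: -, +, -, -
Number of sign changes: 2
Possible negative real roots: 2, 0

Positive roots: 1; Negative roots: 2 or 0


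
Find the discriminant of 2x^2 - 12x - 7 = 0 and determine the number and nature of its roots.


For ax^2 + bx + c = 0, discriminant D = b^2 - 4ac
Here a = 2, b = -12, c = -7
D = (-12)^2 - 4(2)(-7) = 144 + 56 = 200

D = 200 > 0 but not a perfect square
The equation has 2 distinct real irrational roots.

Discriminant = 200, 2 distinct real irrational roots


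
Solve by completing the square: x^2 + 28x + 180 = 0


Start: x^2 + 28x + 180 = 0
Move constant: x^2 + 28x = -180
Half of 28 is 14, squared is 196
Add 196 to both sides: x^2 + 28x + 196 = 16
(x + 14)^2 = 16
x + 14 = ±4
x = -14 + 4 = -10 or x = -14 - 4 = -18

x = -18, x = -10


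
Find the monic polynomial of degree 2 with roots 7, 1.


A monic polynomial with roots 7, 1 is:
p(x) = (x - 7)(x - 1)
After multiplying by (x - 7): x - 7
After multiplying by (x - 1): x^2 - 8x + 7

x^2 - 8x + 7
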